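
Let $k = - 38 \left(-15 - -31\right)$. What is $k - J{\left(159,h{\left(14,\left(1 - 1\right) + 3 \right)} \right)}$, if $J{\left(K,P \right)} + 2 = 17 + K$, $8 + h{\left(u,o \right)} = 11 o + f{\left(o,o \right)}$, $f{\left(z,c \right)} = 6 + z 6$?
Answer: $-782$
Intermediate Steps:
$f{\left(z,c \right)} = 6 + 6 z$
$h{\left(u,o \right)} = -2 + 17 o$ ($h{\left(u,o \right)} = -8 + \left(11 o + \left(6 + 6 o\right)\right) = -8 + \left(6 + 17 o\right) = -2 + 17 o$)
$J{\left(K,P \right)} = 15 + K$ ($J{\left(K,P \right)} = -2 + \left(17 + K\right) = 15 + K$)
$k = -608$ ($k = - 38 \left(-15 + 31\right) = \left(-38\right) 16 = -608$)
$k - J{\left(159,h{\left(14,\left(1 - 1\right) + 3 \right)} \right)} = -608 - \left(15 + 159\right) = -608 - 174 = -782$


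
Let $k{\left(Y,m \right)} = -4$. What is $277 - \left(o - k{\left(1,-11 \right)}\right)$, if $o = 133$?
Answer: $140$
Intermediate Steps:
$277 - \left(o - k{\left(1,-11 \right)}\right) = 277 - \left(133 - -4\right) = 277 - \left(133 + 4\right) = 277 - 137 = 140$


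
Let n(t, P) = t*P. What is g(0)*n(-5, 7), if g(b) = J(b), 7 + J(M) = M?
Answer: 245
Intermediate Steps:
J(M) = -7 + M
g(b) = -7 + b
n(t, P) = P*t
g(0)*n(-5, 7) = (-7 + 0)*(7*(-5)) = -7*(-35) = 245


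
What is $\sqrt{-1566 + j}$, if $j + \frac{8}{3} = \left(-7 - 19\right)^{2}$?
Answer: $\frac{i \sqrt{8034}}{3} \approx 29.878 i$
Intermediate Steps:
$j = \frac{2020}{3}$ ($j = - \frac{8}{3} + \left(-7 - 19\right)^{2} = - \frac{8}{3} + \left(-26\right)^{2} = - \frac{8}{3} + 676 = \frac{2020}{3} \approx 673.33$)
$\sqrt{-1566 + j} = \sqrt{-1566 + \frac{2020}{3}} = \sqrt{- \frac{2678}{3}} = \frac{i \sqrt{8034}}{3}$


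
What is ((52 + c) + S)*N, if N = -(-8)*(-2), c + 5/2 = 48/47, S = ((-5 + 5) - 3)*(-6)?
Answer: -51528/47 ≈ -1096.3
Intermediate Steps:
S = 18 (S = (0 - 3)*(-6) = -3*(-6) = 18)
c = -139/94 (c = -5/2 + 48/47 = -139/94 ≈ -1.4787)
N = -16 (N = -1*16 = -16)
((52 + c) + S)*N = ((52 - 139/94) + 18)*(-16) = (4749/94 + 18)*(-16) = (6441/94)*(-16) = -51528/47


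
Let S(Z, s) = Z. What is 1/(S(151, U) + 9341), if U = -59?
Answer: 1/9492 ≈ 0.00010535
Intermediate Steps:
1/(S(151, U) + 9341) = 1/(151 + 9341) = 1/9492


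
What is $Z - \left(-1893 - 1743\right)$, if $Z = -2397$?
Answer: $1239$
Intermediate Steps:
$Z - \left(-1893 - 1743\right) = -2397 - \left(-1893 - 1743\right) = -2397 - -3636 = -2397 + 3636 = 1239$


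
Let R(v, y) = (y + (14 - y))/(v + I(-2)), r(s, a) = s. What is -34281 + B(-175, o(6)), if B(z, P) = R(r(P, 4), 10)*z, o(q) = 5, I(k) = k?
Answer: -105293/3 ≈ -35098.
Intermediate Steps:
R(v, y) = 14/(-2 + v) (R(v, y) = (y + (14 - y))/(v - 2) = 14/(-2 + v))
B(z, P) = 14*z/(-2 + P) (B(z, P) = (14/(-2 + P))*z = 14*z/(-2 + P))
-34281 + B(-175, o(6)) = -34281 + 14*(-175)/(-2 + 5) = -34281 + 14*(-175)/3 = -34281 + 14*(-175)*(⅓) = -34281 - 2450/3 = -105293/3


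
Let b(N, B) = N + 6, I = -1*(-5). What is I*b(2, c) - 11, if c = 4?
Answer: 29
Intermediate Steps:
I = 5
b(N, B) = 6 + N
I*b(2, c) - 11 = 5*(6 + 2) - 11 = 5*8 - 11 = 40 - 11 = 29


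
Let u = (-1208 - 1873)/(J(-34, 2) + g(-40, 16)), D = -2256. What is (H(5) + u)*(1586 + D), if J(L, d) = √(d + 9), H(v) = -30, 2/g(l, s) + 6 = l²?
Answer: 69399733305/3493649 + 655621441215*√11/3493649 ≈ 6.4227e+5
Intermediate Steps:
g(l, s) = 2/(-6 + l²)
J(L, d) = √(9 + d)
u = -3081/(1/797 + √11) (u = (-1208 - 1873)/(√(9 + 2) + 2/(-6 + (-40)²)) = -3081/(√11 + 2/(-6 + 1600)) = -3081/(√11 + 2/1594) = -3081/(√11 + 2*(1/1594)) = -3081/(√11 + 1/797) = -3081/(1/797 + √11) ≈ -928.61)
(H(5) + u)*(1586 + D) = (-30 + (2455557/6987298 - 1957078929*√11/6987298))*(1586 - 2256) = (-207163383/6987298 - 1957078929*√11/6987298)*(-670) = 69399733305/3493649 + 655621441215*√11/3493649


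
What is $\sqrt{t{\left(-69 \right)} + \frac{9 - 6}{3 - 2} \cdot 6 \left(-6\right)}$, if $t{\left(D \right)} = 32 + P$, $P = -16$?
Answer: $2 i \sqrt{23} \approx 9.5917 i$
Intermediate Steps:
$t{\left(D \right)} = 16$ ($t{\left(D \right)} = 32 - 16 = 16$)
$\sqrt{t{\left(-69 \right)} + \frac{9 - 6}{3 - 2} \cdot 6 \left(-6\right)} = \sqrt{16 + \frac{9 - 6}{3 - 2} \cdot 6 \left(-6\right)} = \sqrt{16 + \frac{3}{1} \cdot 6 \left(-6\right)} = \sqrt{16 + 3 \cdot 1 \cdot 6 \left(-6\right)} = \sqrt{16 + 3 \cdot 6 \left(-6\right)} = \sqrt{16 + 18 \left(-6\right)} = \sqrt{16 - 108} = \sqrt{-92} = 2 i \sqrt{23}$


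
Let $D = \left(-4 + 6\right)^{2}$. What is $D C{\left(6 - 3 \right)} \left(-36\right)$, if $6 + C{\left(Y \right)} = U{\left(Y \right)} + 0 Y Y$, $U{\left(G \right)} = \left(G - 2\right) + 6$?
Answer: $-144$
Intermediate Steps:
$D = 4$ ($D = 2^{2} = 4$)
$U{\left(G \right)} = 4 + G$ ($U{\left(G \right)} = \left(-2 + G\right) + 6 = 4 + G$)
$C{\left(Y \right)} = -2 + Y$ ($C{\left(Y \right)} = -6 + \left(\left(4 + Y\right) + 0 Y Y\right) = -6 + \left(\left(4 + Y\right) + 0 Y\right) = -6 + \left(\left(4 + Y\right) + 0\right) = -6 + \left(4 + Y\right) = -2 + Y$)
$D C{\left(6 - 3 \right)} \left(-36\right) = 4 \left(-2 + \left(6 - 3\right)\right) \left(-36\right) = 4 \left(-2 + 3\right) \left(-36\right) = 4 \cdot 1 \left(-36\right) = 4 \left(-36\right) = -144$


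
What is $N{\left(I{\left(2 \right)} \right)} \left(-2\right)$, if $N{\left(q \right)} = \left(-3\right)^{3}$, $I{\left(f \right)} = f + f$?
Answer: $54$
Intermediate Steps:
$I{\left(f \right)} = 2 f$
$N{\left(q \right)} = -27$
$N{\left(I{\left(2 \right)} \right)} \left(-2\right) = \left(-27\right) \left(-2\right) = 54$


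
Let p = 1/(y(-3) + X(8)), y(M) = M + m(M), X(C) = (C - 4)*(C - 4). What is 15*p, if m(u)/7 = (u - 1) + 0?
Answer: -1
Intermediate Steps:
X(C) = (-4 + C)² (X(C) = (-4 + C)*(-4 + C) = (-4 + C)²)
m(u) = -7 + 7*u (m(u) = 7*((u - 1) + 0) = 7*((-1 + u) + 0) = 7*(-1 + u) = -7 + 7*u)
y(M) = -7 + 8*M (y(M) = M + (-7 + 7*M) = -7 + 8*M)
p = -1/15 (p = 1/((-7 + 8*(-3)) + (-4 + 8)²) = 1/((-7 - 24) + 4²) = 1/(-31 + 16) = 1/(-15) = -1/15 ≈ -0.066667)
15*p = 15*(-1/15) = -1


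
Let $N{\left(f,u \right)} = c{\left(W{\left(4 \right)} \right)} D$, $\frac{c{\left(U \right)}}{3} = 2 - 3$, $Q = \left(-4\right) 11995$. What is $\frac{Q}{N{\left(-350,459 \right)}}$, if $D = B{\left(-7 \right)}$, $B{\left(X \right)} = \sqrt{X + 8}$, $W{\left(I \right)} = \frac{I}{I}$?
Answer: $\frac{47980}{3} \approx 15993.0$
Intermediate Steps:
$Q = -47980$
$W{\left(I \right)} = 1$
$B{\left(X \right)} = \sqrt{8 + X}$
$D = 1$ ($D = \sqrt{8 - 7} = \sqrt{1} = 1$)
$c{\left(U \right)} = -3$ ($c{\left(U \right)} = 3 \left(2 - 3\right) = 3 \left(-1\right) = -3$)
$N{\left(f,u \right)} = -3$ ($N{\left(f,u \right)} = \left(-3\right) 1 = -3$)
$\frac{Q}{N{\left(-350,459 \right)}} = - \frac{47980}{-3} = \left(-47980\right) \left(- \frac{1}{3}\right) = \frac{47980}{3}$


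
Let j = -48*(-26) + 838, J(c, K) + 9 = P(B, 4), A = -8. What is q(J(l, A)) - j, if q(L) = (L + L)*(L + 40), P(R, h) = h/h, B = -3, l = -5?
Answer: -2598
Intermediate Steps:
P(R, h) = 1
J(c, K) = -8 (J(c, K) = -9 + 1 = -8)
q(L) = 2*L*(40 + L) (q(L) = (2*L)*(40 + L) = 2*L*(40 + L))
j = 2086 (j = 1248 + 838 = 2086)
q(J(l, A)) - j = 2*(-8)*(40 - 8) - 1*2086 = 2*(-8)*32 - 2086 = -512 - 2086 = -2598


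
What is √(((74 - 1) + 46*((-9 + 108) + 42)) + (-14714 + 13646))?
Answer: 17*√19 ≈ 74.101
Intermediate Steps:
√(((74 - 1) + 46*((-9 + 108) + 42)) + (-14714 + 13646)) = √((73 + 46*(99 + 42)) - 1068) = √((73 + 46*141) - 1068) = √((73 + 6486) - 1068) = √(6559 - 1068) = √5491 = 17*√19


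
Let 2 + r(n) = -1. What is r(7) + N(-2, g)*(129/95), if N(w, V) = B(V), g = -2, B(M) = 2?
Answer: -27/95 ≈ -0.28421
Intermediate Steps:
N(w, V) = 2
r(n) = -3 (r(n) = -2 - 1 = -3)
r(7) + N(-2, g)*(129/95) = -3 + 2*(129/95) = -3 + 258/95 = -27/95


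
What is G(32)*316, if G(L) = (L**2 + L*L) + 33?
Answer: 657596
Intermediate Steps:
G(L) = 33 + 2*L**2 (G(L) = (L**2 + L**2) + 33 = 2*L**2 + 33 = 33 + 2*L**2)
G(32)*316 = (33 + 2*32**2)*316 = (33 + 2*1024)*316 = (33 + 2048)*316 = 2081*316 = 657596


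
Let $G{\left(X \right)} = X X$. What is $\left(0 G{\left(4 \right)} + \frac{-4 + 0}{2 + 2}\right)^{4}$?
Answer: $1$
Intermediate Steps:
$G{\left(X \right)} = X^{2}$
$\left(0 G{\left(4 \right)} + \frac{-4 + 0}{2 + 2}\right)^{4} = \left(0 \cdot 4^{2} + \frac{-4 + 0}{2 + 2}\right)^{4} = \left(0 \cdot 16 - \frac{4}{4}\right)^{4} = \left(0 - 1\right)^{4} = \left(-1\right)^{4} = 1$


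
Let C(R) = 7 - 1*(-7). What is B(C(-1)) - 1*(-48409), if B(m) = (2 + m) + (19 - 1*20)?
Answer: 48424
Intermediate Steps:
C(R) = 14 (C(R) = 7 + 7 = 14)
B(m) = 1 + m (B(m) = (2 + m) + (19 - 20) = (2 + m) - 1 = 1 + m)
B(C(-1)) - 1*(-48409) = (1 + 14) - 1*(-48409) = 15 + 48409 = 48424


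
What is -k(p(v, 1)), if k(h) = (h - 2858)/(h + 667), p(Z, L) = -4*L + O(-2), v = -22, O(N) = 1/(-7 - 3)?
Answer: 28621/6629 ≈ 4.3175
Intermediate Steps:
O(N) = -⅒ (O(N) = 1/(-10) = -⅒)
p(Z, L) = -⅒ - 4*L (p(Z, L) = -4*L - ⅒ = -⅒ - 4*L)
k(h) = (-2858 + h)/(667 + h)
-k(p(v, 1)) = -(-2858 + (-⅒ - 4*1))/(667 + (-⅒ - 4*1)) = -(-2858 + (-⅒ - 4))/(667 + (-⅒ - 4)) = -(-2858 - 41/10)/(667 - 41/10) = -(-28621)/(6629/10*10) = -10*(-28621)/(6629*10) = -1*(-28621/6629) = 28621/6629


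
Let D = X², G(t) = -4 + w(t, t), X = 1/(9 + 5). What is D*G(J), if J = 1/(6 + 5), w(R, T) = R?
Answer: -43/2156 ≈ -0.019944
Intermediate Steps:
X = 1/14 ≈ 0.071429
J = 1/11 ≈ 0.090909
G(t) = -4 + t
D = 1/196 (D = (1/14)² = 1/196 ≈ 0.0051020)
D*G(J) = (-4 + 1/11)/196 = (1/196)*(-43/11) = -43/2156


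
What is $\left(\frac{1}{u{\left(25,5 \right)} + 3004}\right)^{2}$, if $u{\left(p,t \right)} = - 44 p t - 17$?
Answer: $\frac{1}{6315169} \approx 1.5835 \cdot 10^{-7}$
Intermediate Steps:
$u{\left(p,t \right)} = -17 - 44 p t$ ($u{\left(p,t \right)} = - 44 p t - 17 = -17 - 44 p t$)
$\left(\frac{1}{u{\left(25,5 \right)} + 3004}\right)^{2} = \left(\frac{1}{\left(-17 - 1100 \cdot 5\right) + 3004}\right)^{2} = \left(\frac{1}{\left(-17 - 5500\right) + 3004}\right)^{2} = \left(\frac{1}{-5517 + 3004}\right)^{2} = \left(\frac{1}{-2513}\right)^{2} = \left(- \frac{1}{2513}\right)^{2} = \frac{1}{6315169}$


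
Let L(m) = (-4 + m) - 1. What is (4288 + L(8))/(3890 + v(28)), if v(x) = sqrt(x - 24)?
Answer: 613/556 ≈ 1.1025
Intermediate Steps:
L(m) = -5 + m
v(x) = sqrt(-24 + x)
(4288 + L(8))/(3890 + v(28)) = (4288 + (-5 + 8))/(3890 + sqrt(-24 + 28)) = (4288 + 3)/(3890 + sqrt(4)) = 4291/(3890 + 2) = 4291/3892 = 4291*(1/3892) = 613/556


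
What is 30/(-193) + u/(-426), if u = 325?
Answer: -75505/82218 ≈ -0.91835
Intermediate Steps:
30/(-193) + u/(-426) = 30/(-193) + 325/(-426) = 30*(-1/193) + 325*(-1/426) = -30/193 - 325/426 = -75505/82218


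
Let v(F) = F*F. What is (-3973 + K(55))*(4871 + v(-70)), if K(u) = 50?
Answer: -38331633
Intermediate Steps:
v(F) = F²
(-3973 + K(55))*(4871 + v(-70)) = (-3973 + 50)*(4871 + (-70)²) = -3923*(4871 + 4900) = -3923*9771 = -38331633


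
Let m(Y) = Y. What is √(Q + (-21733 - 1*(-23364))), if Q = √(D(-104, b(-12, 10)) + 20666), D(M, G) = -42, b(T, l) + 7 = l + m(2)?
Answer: √(1631 + 4*√1289) ≈ 42.126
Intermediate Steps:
b(T, l) = -5 + l (b(T, l) = -7 + (l + 2) = -7 + (2 + l) = -5 + l)
Q = 4*√1289 (Q = √(-42 + 20666) = √20624 = 4*√1289 ≈ 143.61)
√(Q + (-21733 - 1*(-23364))) = √(4*√1289 + (-21733 - 1*(-23364))) = √(4*√1289 + (-21733 + 23364)) = √(4*√1289 + 1631) = √(1631 + 4*√1289)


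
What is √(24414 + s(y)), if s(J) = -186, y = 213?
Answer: 6*√673 ≈ 155.65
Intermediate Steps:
√(24414 + s(y)) = √(24414 - 186) = √24228 = 6*√673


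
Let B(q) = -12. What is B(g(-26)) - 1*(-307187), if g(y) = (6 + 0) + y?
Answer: 307175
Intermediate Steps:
g(y) = 6 + y
B(g(-26)) - 1*(-307187) = -12 - 1*(-307187) = -12 + 307187 = 307175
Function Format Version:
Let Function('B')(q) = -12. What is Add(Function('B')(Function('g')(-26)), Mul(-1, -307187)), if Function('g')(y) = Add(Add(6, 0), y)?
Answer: 307175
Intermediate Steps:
Function('g')(y) = Add(6, y)
Add(Function('B')(Function('g')(-26)), Mul(-1, -307187)) = Add(-12, Mul(-1, -307187)) = Add(-12, 307187) = 307175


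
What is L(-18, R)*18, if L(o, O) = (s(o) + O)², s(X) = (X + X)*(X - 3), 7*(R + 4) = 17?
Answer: 502001298/49 ≈ 1.0245e+7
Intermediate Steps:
R = -11/7 (R = -4 + (⅐)*17 = -4 + 17/7 = -11/7 ≈ -1.5714)
s(X) = 2*X*(-3 + X) (s(X) = (2*X)*(-3 + X) = 2*X*(-3 + X))
L(o, O) = (O + 2*o*(-3 + o))² (L(o, O) = (2*o*(-3 + o) + O)² = (O + 2*o*(-3 + o))²)
L(-18, R)*18 = (-11/7 + 2*(-18)*(-3 - 18))²*18 = (-11/7 + 2*(-18)*(-21))²*18 = (-11/7 + 756)²*18 = (5281/7)²*18 = (27888961/49)*18 = 502001298/49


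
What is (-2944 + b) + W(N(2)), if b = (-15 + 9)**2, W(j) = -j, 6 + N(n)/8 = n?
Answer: -2876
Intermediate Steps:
N(n) = -48 + 8*n
b = 36 (b = (-6)**2 = 36)
(-2944 + b) + W(N(2)) = (-2944 + 36) - (-48 + 8*2) = -2908 - (-48 + 16) = -2908 - 1*(-32) = -2908 + 32 = -2876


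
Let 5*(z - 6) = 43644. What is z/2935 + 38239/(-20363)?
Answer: 328176337/298827025 ≈ 1.0982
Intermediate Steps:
z = 43674/5 (z = 6 + (⅕)*43644 = 6 + 43644/5 = 43674/5 ≈ 8734.8)
z/2935 + 38239/(-20363) = (43674/5)/2935 + 38239/(-20363) = (43674/5)*(1/2935) + 38239*(-1/20363) = 43674/14675 - 38239/20363 = 328176337/298827025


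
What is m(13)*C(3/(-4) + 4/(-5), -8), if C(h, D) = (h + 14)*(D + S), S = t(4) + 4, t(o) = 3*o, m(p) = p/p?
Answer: 498/5 ≈ 99.600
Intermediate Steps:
m(p) = 1
S = 16 (S = 3*4 + 4 = 12 + 4 = 16)
C(h, D) = (14 + h)*(16 + D) (C(h, D) = (h + 14)*(D + 16) = (14 + h)*(16 + D))
m(13)*C(3/(-4) + 4/(-5), -8) = 1*(224 + 14*(-8) + 16*(3/(-4) + 4/(-5)) - 8*(3/(-4) + 4/(-5))) = 1*(224 - 112 + 16*(3*(-¼) + 4*(-⅕)) - 8*(3*(-¼) + 4*(-⅕))) = 1*(224 - 112 + 16*(-¾ - ⅘) - 8*(-¾ - ⅘)) = 1*(224 - 112 + 16*(-31/20) - 8*(-31/20)) = 1*(224 - 112 - 124/5 + 62/5) = 1*(498/5) = 498/5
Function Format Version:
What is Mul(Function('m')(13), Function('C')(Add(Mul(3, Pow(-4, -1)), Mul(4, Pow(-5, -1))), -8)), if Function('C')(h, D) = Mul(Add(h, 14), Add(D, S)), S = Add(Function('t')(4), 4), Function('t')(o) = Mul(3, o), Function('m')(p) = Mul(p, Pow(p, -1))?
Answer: Rational(498, 5) ≈ 99.600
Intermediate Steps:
Function('m')(p) = 1
S = 16 (S = Add(Mul(3, 4), 4) = Add(12, 4) = 16)
Function('C')(h, D) = Mul(Add(14, h), Add(16, D)) (Function('C')(h, D) = Mul(Add(h, 14), Add(D, 16)) = Mul(Add(14, h), Add(16, D)))
Mul(Function('m')(13), Function('C')(Add(Mul(3, Pow(-4, -1)), Mul(4, Pow(-5, -1))), -8)) = Mul(1, Add(224, Mul(14, -8), Mul(16, Add(Mul(3, Pow(-4, -1)), Mul(4, Pow(-5, -1)))), Mul(-8, Add(Mul(3, Pow(-4, -1)), Mul(4, Pow(-5, -1)))))) = Mul(1, Add(224, -112, Mul(16, Add(Mul(3, Rational(-1, 4)), Mul(4, Rational(-1, 5)))), Mul(-8, Add(Mul(3, Rational(-1, 4)), Mul(4, Rational(-1, 5)))))) = Mul(1, Add(224, -112, Mul(16, Add(Rational(-3, 4), Rational(-4, 5))), Mul(-8, Add(Rational(-3, 4), Rational(-4, 5))))) = Mul(1, Add(224, -112, Mul(16, Rational(-31, 20)), Mul(-8, Rational(-31, 20)))) = Mul(1, Add(224, -112, Rational(-124, 5), Rational(62, 5))) = Mul(1, Rational(498, 5)) = Rational(498, 5)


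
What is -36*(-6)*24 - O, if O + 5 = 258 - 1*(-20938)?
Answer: -16007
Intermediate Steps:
O = 21191 (O = -5 + (258 - 1*(-20938)) = -5 + (258 + 20938) = -5 + 21196 = 21191)
-36*(-6)*24 - O = -36*(-6)*24 - 1*21191 = 216*24 - 21191 = 5184 - 21191 = -16007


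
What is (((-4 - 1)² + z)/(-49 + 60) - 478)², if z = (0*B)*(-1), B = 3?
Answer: 27384289/121 ≈ 2.2632e+5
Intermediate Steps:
z = 0 (z = (0*3)*(-1) = 0*(-1) = 0)
(((-4 - 1)² + z)/(-49 + 60) - 478)² = (((-4 - 1)² + 0)/(-49 + 60) - 478)² = (((-5)² + 0)/11 - 478)² = ((25 + 0)*(1/11) - 478)² = (25*(1/11) - 478)² = (25/11 - 478)² = (-5233/11)² = 27384289/121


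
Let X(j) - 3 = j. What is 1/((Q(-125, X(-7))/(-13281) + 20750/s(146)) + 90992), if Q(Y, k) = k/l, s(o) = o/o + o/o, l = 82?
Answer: 544521/55196460209 ≈ 9.8651e-6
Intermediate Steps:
X(j) = 3 + j
s(o) = 2 (s(o) = 1 + 1 = 2)
Q(Y, k) = k/82
1/((Q(-125, X(-7))/(-13281) + 20750/s(146)) + 90992) = 1/((((3 - 7)/82)/(-13281) + 20750/2) + 90992) = 1/((((1/82)*(-4))*(-1/13281) + 20750*(½)) + 90992) = 1/((-2/41*(-1/13281) + 10375) + 90992) = 1/((2/544521 + 10375) + 90992) = 1/(5649405377/544521 + 90992) = 1/(55196460209/544521) = 544521/55196460209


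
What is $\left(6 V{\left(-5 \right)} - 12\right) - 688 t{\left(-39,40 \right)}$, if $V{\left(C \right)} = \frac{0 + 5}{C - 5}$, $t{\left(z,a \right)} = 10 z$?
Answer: $268305$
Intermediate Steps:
$V{\left(C \right)} = \frac{5}{-5 + C}$
$\left(6 V{\left(-5 \right)} - 12\right) - 688 t{\left(-39,40 \right)} = \left(6 \frac{5}{-5 - 5} - 12\right) - 688 \cdot 10 \left(-39\right) = \left(6 \frac{5}{-10} - 12\right) - -268320 = \left(6 \cdot 5 \left(- \frac{1}{10}\right) - 12\right) + 268320 = \left(6 \left(- \frac{1}{2}\right) - 12\right) + 268320 = \left(-3 - 12\right) + 268320 = -15 + 268320 = 268305$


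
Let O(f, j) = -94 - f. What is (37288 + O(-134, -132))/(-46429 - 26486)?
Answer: -37328/72915 ≈ -0.51194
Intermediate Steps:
(37288 + O(-134, -132))/(-46429 - 26486) = (37288 + (-94 - 1*(-134)))/(-46429 - 26486) = (37288 + (-94 + 134))/(-72915) = (37288 + 40)*(-1/72915) = 37328*(-1/72915) = -37328/72915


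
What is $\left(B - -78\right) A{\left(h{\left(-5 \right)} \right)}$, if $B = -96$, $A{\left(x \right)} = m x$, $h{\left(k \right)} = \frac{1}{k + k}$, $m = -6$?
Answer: $- \frac{54}{5} \approx -10.8$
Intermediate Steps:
$h{\left(k \right)} = \frac{1}{2 k}$
$A{\left(x \right)} = - 6 x$
$\left(B - -78\right) A{\left(h{\left(-5 \right)} \right)} = \left(-96 - -78\right) \left(- 6 \frac{1}{2 \left(-5\right)}\right) = \left(-96 + 78\right) \left(- 6 \cdot \frac{1}{2} \left(- \frac{1}{5}\right)\right) = - 18 \left(\left(-6\right) \left(- \frac{1}{10}\right)\right) = \left(-18\right) \frac{3}{5} = - \frac{54}{5}$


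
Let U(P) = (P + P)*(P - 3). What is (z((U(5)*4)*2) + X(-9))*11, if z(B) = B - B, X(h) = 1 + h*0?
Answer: 11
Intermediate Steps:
X(h) = 1 (X(h) = 1 + 0 = 1)
U(P) = 2*P*(-3 + P) (U(P) = (2*P)*(-3 + P) = 2*P*(-3 + P))
z(B) = 0
(z((U(5)*4)*2) + X(-9))*11 = (0 + 1)*11 = 1*11 = 11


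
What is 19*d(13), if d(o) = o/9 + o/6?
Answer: 1235/18 ≈ 68.611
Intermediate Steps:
d(o) = 5*o/18 (d(o) = o*(⅑) + o*(⅙) = o/9 + o/6 = 5*o/18)
19*d(13) = 19*((5/18)*13) = 19*(65/18) = 1235/18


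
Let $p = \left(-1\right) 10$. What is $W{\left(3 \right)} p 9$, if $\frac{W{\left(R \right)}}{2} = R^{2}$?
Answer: $-1620$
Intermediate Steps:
$W{\left(R \right)} = 2 R^{2}$
$p = -10$
$W{\left(3 \right)} p 9 = 2 \cdot 3^{2} \left(-10\right) 9 = 2 \cdot 9 \left(-10\right) 9 = 18 \left(-10\right) 9 = \left(-180\right) 9 = -1620$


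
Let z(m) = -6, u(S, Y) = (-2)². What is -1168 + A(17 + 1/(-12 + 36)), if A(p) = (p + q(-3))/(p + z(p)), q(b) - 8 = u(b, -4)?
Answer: -308823/265 ≈ -1165.4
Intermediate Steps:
u(S, Y) = 4
q(b) = 12 (q(b) = 8 + 4 = 12)
A(p) = (12 + p)/(-6 + p) (A(p) = (p + 12)/(p - 6) = (12 + p)/(-6 + p))
-1168 + A(17 + 1/(-12 + 36)) = -1168 + (12 + (17 + 1/(-12 + 36)))/(-6 + (17 + 1/(-12 + 36))) = -1168 + (12 + (17 + 1/24))/(-6 + (17 + 1/24)) = -1168 + (12 + 409/24)/(-6 + 409/24) = -1168 + (697/24)/(265/24) = -1168 + (24/265)*(697/24) = -1168 + 697/265 = -308823/265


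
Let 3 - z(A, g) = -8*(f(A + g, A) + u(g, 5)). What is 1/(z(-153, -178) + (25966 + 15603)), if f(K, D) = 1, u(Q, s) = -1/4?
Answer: 1/41578 ≈ 2.4051e-5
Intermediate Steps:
u(Q, s) = -¼ (u(Q, s) = -1*¼ = -¼)
z(A, g) = 9 (z(A, g) = 3 - (-8)*(1 - ¼) = 3 - (-8)*3/4 = 3 - 1*(-6) = 3 + 6 = 9)
1/(z(-153, -178) + (25966 + 15603)) = 1/(9 + (25966 + 15603)) = 1/(9 + 41569) = 1/41578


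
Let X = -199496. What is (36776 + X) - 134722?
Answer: -297442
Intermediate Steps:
(36776 + X) - 134722 = (36776 - 199496) - 134722 = -162720 - 134722 = -297442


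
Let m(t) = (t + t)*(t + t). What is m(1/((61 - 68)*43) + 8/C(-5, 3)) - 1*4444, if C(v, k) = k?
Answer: -3600541496/815409 ≈ -4415.6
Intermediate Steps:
m(t) = 4*t² (m(t) = (2*t)*(2*t) = 4*t²)
m(1/((61 - 68)*43) + 8/C(-5, 3)) - 1*4444 = 4*(1/((61 - 68)*43) + 8/3)² - 1*4444 = 4*((1/43)/(-7) + 8*(⅓))² - 4444 = 4*(-⅐*1/43 + 8/3)² - 4444 = 4*(-1/301 + 8/3)² - 4444 = 4*(2405/903)² - 4444 = 4*(5784025/815409) - 4444 = 23136100/815409 - 4444 = -3600541496/815409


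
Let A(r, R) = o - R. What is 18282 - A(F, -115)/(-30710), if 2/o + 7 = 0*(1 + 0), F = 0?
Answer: 3930082343/214970 ≈ 18282.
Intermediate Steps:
o = -2/7 (o = 2/(-7 + 0*(1 + 0)) = 2/(-7 + 0*1) = 2/(-7 + 0) = 2/(-7) = 2*(-⅐) = -2/7 ≈ -0.28571)
A(r, R) = -2/7 - R
18282 - A(F, -115)/(-30710) = 18282 - (-2/7 - 1*(-115))/(-30710) = 18282 - (-2/7 + 115)*(-1)/30710 = 18282 - 803*(-1)/(7*30710) = 18282 - 1*(-803/214970) = 18282 + 803/214970 = 3930082343/214970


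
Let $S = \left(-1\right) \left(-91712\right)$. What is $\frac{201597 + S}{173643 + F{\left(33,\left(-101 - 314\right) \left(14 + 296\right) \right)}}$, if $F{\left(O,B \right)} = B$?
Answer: $\frac{293309}{44993} \approx 6.519$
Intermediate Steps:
$S = 91712$
$\frac{201597 + S}{173643 + F{\left(33,\left(-101 - 314\right) \left(14 + 296\right) \right)}} = \frac{201597 + 91712}{173643 + \left(-101 - 314\right) \left(14 + 296\right)} = \frac{293309}{173643 - 128650} = \frac{293309}{44993}$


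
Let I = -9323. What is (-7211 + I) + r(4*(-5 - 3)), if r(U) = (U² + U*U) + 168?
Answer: -14318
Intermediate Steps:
r(U) = 168 + 2*U² (r(U) = (U² + U²) + 168 = 2*U² + 168 = 168 + 2*U²)
(-7211 + I) + r(4*(-5 - 3)) = (-7211 - 9323) + (168 + 2*(4*(-5 - 3))²) = -16534 + (168 + 2*(4*(-8))²) = -16534 + (168 + 2*(-32)²) = -16534 + (168 + 2*1024) = -16534 + (168 + 2048) = -16534 + 2216 = -14318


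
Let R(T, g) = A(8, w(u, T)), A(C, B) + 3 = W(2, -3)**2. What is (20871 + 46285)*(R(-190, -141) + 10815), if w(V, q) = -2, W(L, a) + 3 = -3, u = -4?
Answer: 728508288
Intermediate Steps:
W(L, a) = -6 (W(L, a) = -3 - 3 = -6)
A(C, B) = 33 (A(C, B) = -3 + (-6)**2 = -3 + 36 = 33)
R(T, g) = 33
(20871 + 46285)*(R(-190, -141) + 10815) = (20871 + 46285)*(33 + 10815) = 67156*10848 = 728508288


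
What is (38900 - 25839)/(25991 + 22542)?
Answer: 13061/48533 ≈ 0.26912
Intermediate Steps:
(38900 - 25839)/(25991 + 22542) = 13061/48533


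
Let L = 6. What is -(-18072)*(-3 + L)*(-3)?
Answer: -162648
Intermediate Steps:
-(-18072)*(-3 + L)*(-3) = -(-18072)*(-3 + 6)*(-3) = -(-18072)*3*(-3) = -(-18072)*(-9) = -2008*81 = -162648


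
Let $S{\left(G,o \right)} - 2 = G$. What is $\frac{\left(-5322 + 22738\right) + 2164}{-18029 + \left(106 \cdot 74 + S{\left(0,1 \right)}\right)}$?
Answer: $- \frac{19580}{10183} \approx -1.9228$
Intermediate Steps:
$S{\left(G,o \right)} = 2 + G$
$\frac{\left(-5322 + 22738\right) + 2164}{-18029 + \left(106 \cdot 74 + S{\left(0,1 \right)}\right)} = \frac{\left(-5322 + 22738\right) + 2164}{-18029 + \left(106 \cdot 74 + \left(2 + 0\right)\right)} = \frac{17416 + 2164}{-18029 + \left(7844 + 2\right)} = \frac{19580}{-18029 + 7846} = \frac{19580}{-10183} = 19580 \left(- \frac{1}{10183}\right) = - \frac{19580}{10183}$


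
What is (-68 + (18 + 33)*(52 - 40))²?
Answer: 295936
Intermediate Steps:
(-68 + (18 + 33)*(52 - 40))² = (-68 + 51*12)² = (-68 + 612)² = 544² = 295936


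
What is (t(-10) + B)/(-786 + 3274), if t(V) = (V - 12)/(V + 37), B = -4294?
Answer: -14495/8397 ≈ -1.7262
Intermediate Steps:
t(V) = (-12 + V)/(37 + V)
(t(-10) + B)/(-786 + 3274) = ((-12 - 10)/(37 - 10) - 4294)/(-786 + 3274) = (-22/27 - 4294)/2488 = ((1/27)*(-22) - 4294)*(1/2488) = (-22/27 - 4294)*(1/2488) = -115960/27*1/2488 = -14495/8397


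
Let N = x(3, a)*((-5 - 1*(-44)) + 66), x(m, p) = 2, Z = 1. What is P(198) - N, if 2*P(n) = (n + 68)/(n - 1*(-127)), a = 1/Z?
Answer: -68117/325 ≈ -209.59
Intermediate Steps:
a = 1 (a = 1/1 = 1)
N = 210 (N = 2*((-5 - 1*(-44)) + 66) = 2*((-5 + 44) + 66) = 2*(39 + 66) = 2*105 = 210)
P(n) = (68 + n)/(2*(127 + n)) (P(n) = ((n + 68)/(n - 1*(-127)))/2 = ((68 + n)/(n + 127))/2 = ((68 + n)/(127 + n))/2 = (68 + n)/(2*(127 + n)))
P(198) - N = (68 + 198)/(2*(127 + 198)) - 1*210 = (½)*266/325 - 210 = (½)*(1/325)*266 - 210 = 133/325 - 210 = -68117/325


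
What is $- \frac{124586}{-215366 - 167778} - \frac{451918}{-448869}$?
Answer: $\frac{114536231713}{85990732068} \approx 1.332$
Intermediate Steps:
$- \frac{124586}{-215366 - 167778} - \frac{451918}{-448869} = - \frac{124586}{-383144} - - \frac{451918}{448869} = \left(-124586\right) \left(- \frac{1}{383144}\right) + \frac{451918}{448869} = \frac{62293}{191572} + \frac{451918}{448869} = \frac{114536231713}{85990732068}$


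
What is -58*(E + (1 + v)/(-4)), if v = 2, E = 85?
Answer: -9773/2 ≈ -4886.5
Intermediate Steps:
-58*(E + (1 + v)/(-4)) = -58*(85 + (1 + 2)/(-4)) = -58*(85 - ¼*3) = -58*(85 - ¾) = -58*337/4 = -9773/2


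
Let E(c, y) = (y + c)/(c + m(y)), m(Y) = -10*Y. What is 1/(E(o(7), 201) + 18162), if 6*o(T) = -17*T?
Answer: 12179/221193911 ≈ 5.5060e-5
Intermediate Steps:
o(T) = -17*T/6 (o(T) = (-17*T)/6 = -17*T/6)
E(c, y) = (c + y)/(c - 10*y) (E(c, y) = (y + c)/(c - 10*y) = (c + y)/(c - 10*y))
1/(E(o(7), 201) + 18162) = 1/((-17/6*7 + 201)/(-17/6*7 - 10*201) + 18162) = 1/((-119/6 + 201)/(-119/6 - 2010) + 18162) = 1/((1087/6)/(-12179/6) + 18162) = 1/(-6/12179*1087/6 + 18162) = 1/(-1087/12179 + 18162) = 1/(221193911/12179) = 12179/221193911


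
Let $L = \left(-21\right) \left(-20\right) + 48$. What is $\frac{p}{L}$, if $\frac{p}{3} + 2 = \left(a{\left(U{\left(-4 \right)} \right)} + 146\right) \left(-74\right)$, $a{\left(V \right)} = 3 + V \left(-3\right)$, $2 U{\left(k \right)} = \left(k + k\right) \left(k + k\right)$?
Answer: $- \frac{327}{13} \approx -25.154$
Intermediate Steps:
$L = 468$ ($L = 420 + 48 = 468$)
$U{\left(k \right)} = 2 k^{2}$ ($U{\left(k \right)} = \frac{\left(k + k\right) \left(k + k\right)}{2} = \frac{2 k 2 k}{2} = \frac{4 k^{2}}{2} = 2 k^{2}$)
$a{\left(V \right)} = 3 - 3 V$
$p = -11772$ ($p = -6 + 3 \left(\left(3 - 3 \cdot 2 \left(-4\right)^{2}\right) + 146\right) \left(-74\right) = -6 + 3 \left(\left(3 - 3 \cdot 2 \cdot 16\right) + 146\right) \left(-74\right) = -6 + 3 \left(\left(3 - 96\right) + 146\right) \left(-74\right) = -6 + 3 \left(-93 + 146\right) \left(-74\right) = -6 + 3 \cdot 53 \left(-74\right) = -6 + 3 \left(-3922\right) = -6 - 11766 = -11772$)
$\frac{p}{L} = - \frac{11772}{468} = \left(-11772\right) \frac{1}{468} = - \frac{327}{13}$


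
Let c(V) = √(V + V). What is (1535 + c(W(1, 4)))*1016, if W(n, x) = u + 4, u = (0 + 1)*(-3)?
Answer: 1559560 + 1016*√2 ≈ 1.5610e+6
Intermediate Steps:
u = -3 (u = 1*(-3) = -3)
W(n, x) = 1 (W(n, x) = -3 + 4 = 1)
c(V) = √2*√V (c(V) = √(2*V) = √2*√V)
(1535 + c(W(1, 4)))*1016 = (1535 + √2*√1)*1016 = (1535 + √2*1)*1016 = (1535 + √2)*1016 = 1559560 + 1016*√2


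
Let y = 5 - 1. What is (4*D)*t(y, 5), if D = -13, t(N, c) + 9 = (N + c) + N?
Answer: -208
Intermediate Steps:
y = 4
t(N, c) = -9 + c + 2*N (t(N, c) = -9 + ((N + c) + N) = -9 + (c + 2*N) = -9 + c + 2*N)
(4*D)*t(y, 5) = (4*(-13))*(-9 + 5 + 2*4) = -52*(-9 + 5 + 8) = -52*4 = -208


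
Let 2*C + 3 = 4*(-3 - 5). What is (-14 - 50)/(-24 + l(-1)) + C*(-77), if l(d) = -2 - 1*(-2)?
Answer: 8101/6 ≈ 1350.2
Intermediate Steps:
l(d) = 0 (l(d) = -2 + 2 = 0)
C = -35/2 (C = -3/2 + (4*(-3 - 5))/2 = -3/2 + (4*(-8))/2 = -3/2 + (½)*(-32) = -3/2 - 16 = -35/2 ≈ -17.500)
(-14 - 50)/(-24 + l(-1)) + C*(-77) = (-14 - 50)/(-24 + 0) - 35/2*(-77) = -64/(-24) + 2695/2 = -64*(-1/24) + 2695/2 = 8/3 + 2695/2 = 8101/6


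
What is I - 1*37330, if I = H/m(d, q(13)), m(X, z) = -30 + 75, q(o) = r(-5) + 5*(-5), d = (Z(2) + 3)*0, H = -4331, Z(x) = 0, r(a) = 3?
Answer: -1684181/45 ≈ -37426.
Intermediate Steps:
d = 0 (d = (0 + 3)*0 = 3*0 = 0)
q(o) = -22 (q(o) = 3 + 5*(-5) = 3 - 25 = -22)
m(X, z) = 45
I = -4331/45 ≈ -96.244
I - 1*37330 = -4331/45 - 1*37330 = -4331/45 - 37330 = -1684181/45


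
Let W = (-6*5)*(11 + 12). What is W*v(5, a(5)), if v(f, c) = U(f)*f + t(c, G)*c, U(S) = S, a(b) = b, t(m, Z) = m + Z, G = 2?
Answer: -41400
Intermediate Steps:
t(m, Z) = Z + m
v(f, c) = f**2 + c*(2 + c) (v(f, c) = f*f + (2 + c)*c = f**2 + c*(2 + c))
W = -690 (W = -30*23 = -690)
W*v(5, a(5)) = -690*(5**2 + 5*(2 + 5)) = -690*(25 + 5*7) = -690*(25 + 35) = -690*60 = -41400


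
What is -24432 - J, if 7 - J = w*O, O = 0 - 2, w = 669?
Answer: -25777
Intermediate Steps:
O = -2
J = 1345 (J = 7 - 669*(-2) = 7 - 1*(-1338) = 7 + 1338 = 1345)
-24432 - J = -24432 - 1*1345 = -24432 - 1345 = -25777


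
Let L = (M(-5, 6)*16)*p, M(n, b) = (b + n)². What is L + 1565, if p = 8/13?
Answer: 20473/13 ≈ 1574.8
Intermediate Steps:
p = 8/13 (p = 8*(1/13) = 8/13 ≈ 0.61539)
L = 128/13 (L = ((6 - 5)²*16)*(8/13) = (1²*16)*(8/13) = (1*16)*(8/13) = 16*(8/13) = 128/13 ≈ 9.8462)
L + 1565 = 128/13 + 1565 = 20473/13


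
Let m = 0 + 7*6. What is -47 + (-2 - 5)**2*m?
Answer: 2011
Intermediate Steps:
m = 42 (m = 0 + 42 = 42)
-47 + (-2 - 5)**2*m = -47 + (-2 - 5)**2*42 = -47 + (-7)**2*42 = -47 + 49*42 = -47 + 2058 = 2011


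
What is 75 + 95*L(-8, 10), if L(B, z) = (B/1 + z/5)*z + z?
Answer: -4675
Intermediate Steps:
L(B, z) = z + z*(B + z/5) (L(B, z) = (B*1 + z*(⅕))*z + z = (B + z/5)*z + z = z*(B + z/5) + z = z + z*(B + z/5))
75 + 95*L(-8, 10) = 75 + 95*((⅕)*10*(5 + 10 + 5*(-8))) = 75 + 95*((⅕)*10*(5 + 10 - 40)) = 75 + 95*((⅕)*10*(-25)) = 75 + 95*(-50) = 75 - 4750 = -4675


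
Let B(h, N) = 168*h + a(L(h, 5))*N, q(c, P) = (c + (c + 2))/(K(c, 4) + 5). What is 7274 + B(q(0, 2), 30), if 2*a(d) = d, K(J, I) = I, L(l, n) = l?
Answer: 21944/3 ≈ 7314.7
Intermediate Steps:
a(d) = d/2
q(c, P) = 2/9 + 2*c/9 (q(c, P) = (c + (c + 2))/(4 + 5) = (c + (2 + c))/9 = (2 + 2*c)*(⅑) = 2/9 + 2*c/9)
B(h, N) = 168*h + N*h/2 (B(h, N) = 168*h + (h/2)*N = 168*h + N*h/2)
7274 + B(q(0, 2), 30) = 7274 + (2/9 + (2/9)*0)*(336 + 30)/2 = 7274 + (½)*(2/9 + 0)*366 = 7274 + (½)*(2/9)*366 = 7274 + 122/3 = 21944/3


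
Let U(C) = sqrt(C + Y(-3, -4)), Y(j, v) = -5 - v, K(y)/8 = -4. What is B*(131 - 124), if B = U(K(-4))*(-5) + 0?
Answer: -35*I*sqrt(33) ≈ -201.06*I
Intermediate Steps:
K(y) = -32 (K(y) = 8*(-4) = -32)
U(C) = sqrt(-1 + C) (U(C) = sqrt(C + (-5 - 1*(-4))) = sqrt(C + (-5 + 4)) = sqrt(C - 1) = sqrt(-1 + C))
B = -5*I*sqrt(33) (B = sqrt(-1 - 32)*(-5) + 0 = sqrt(-33)*(-5) + 0 = (I*sqrt(33))*(-5) + 0 = -5*I*sqrt(33) + 0 = -5*I*sqrt(33) ≈ -28.723*I)
B*(131 - 124) = (-5*I*sqrt(33))*(131 - 124) = -5*I*sqrt(33)*7 = -35*I*sqrt(33)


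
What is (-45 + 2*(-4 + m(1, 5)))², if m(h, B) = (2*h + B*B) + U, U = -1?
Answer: 1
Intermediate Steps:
m(h, B) = -1 + B² + 2*h (m(h, B) = (2*h + B*B) - 1 = (2*h + B²) - 1 = (B² + 2*h) - 1 = -1 + B² + 2*h)
(-45 + 2*(-4 + m(1, 5)))² = (-45 + 2*(-4 + (-1 + 5² + 2*1)))² = (-45 + 2*(-4 + (-1 + 25 + 2)))² = (-45 + 2*(-4 + 26))² = (-45 + 2*22)² = (-45 + 44)² = (-1)² = 1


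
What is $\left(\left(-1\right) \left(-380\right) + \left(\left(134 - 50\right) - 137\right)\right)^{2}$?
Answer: $106929$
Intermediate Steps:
$\left(\left(-1\right) \left(-380\right) + \left(\left(134 - 50\right) - 137\right)\right)^{2} = \left(380 + \left(84 - 137\right)\right)^{2} = \left(380 - 53\right)^{2} = 327^{2} = 106929$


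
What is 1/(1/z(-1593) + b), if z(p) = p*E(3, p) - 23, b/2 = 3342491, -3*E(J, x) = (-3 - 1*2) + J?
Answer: 1085/7253205469 ≈ 1.4959e-7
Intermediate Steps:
E(J, x) = 5/3 - J/3 (E(J, x) = -((-3 - 1*2) + J)/3 = -((-3 - 2) + J)/3 = -(-5 + J)/3 = 5/3 - J/3)
b = 6684982 (b = 2*3342491 = 6684982)
z(p) = -23 + 2*p/3 (z(p) = p*(5/3 - ⅓*3) - 23 = p*(5/3 - 1) - 23 = p*(⅔) - 23 = 2*p/3 - 23 = -23 + 2*p/3)
1/(1/z(-1593) + b) = 1/(1/(-23 + (⅔)*(-1593)) + 6684982) = 1/(1/(-23 - 1062) + 6684982) = 1/(1/(-1085) + 6684982) = 1/(-1/1085 + 6684982) = 1/(7253205469/1085) = 1085/7253205469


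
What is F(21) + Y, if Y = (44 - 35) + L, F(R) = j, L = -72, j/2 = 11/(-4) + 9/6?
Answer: -131/2 ≈ -65.500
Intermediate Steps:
j = -5/2 (j = 2*(11/(-4) + 9/6) = 2*(11*(-¼) + 9*(⅙)) = 2*(-11/4 + 3/2) = 2*(-5/4) = -5/2 ≈ -2.5000)
F(R) = -5/2
Y = -63 (Y = (44 - 35) - 72 = 9 - 72 = -63)
F(21) + Y = -5/2 - 63 = -131/2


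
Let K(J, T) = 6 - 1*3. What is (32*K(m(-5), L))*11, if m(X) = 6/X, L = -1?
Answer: 1056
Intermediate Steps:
K(J, T) = 3 (K(J, T) = 6 - 3 = 3)
(32*K(m(-5), L))*11 = (32*3)*11 = 96*11 = 1056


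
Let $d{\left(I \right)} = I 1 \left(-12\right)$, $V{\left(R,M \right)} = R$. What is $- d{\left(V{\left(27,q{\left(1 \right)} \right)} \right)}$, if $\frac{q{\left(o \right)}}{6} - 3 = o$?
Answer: $324$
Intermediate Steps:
$q{\left(o \right)} = 18 + 6 o$
$d{\left(I \right)} = - 12 I$ ($d{\left(I \right)} = I \left(-12\right) = - 12 I$)
$- d{\left(V{\left(27,q{\left(1 \right)} \right)} \right)} = - \left(-12\right) 27 = \left(-1\right) \left(-324\right) = 324$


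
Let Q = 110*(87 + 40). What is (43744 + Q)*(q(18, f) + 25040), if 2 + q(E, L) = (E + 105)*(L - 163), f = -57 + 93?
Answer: 543492738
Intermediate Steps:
f = 36
q(E, L) = -2 + (-163 + L)*(105 + E) (q(E, L) = -2 + (E + 105)*(L - 163) = -2 + (105 + E)*(-163 + L) = -2 + (-163 + L)*(105 + E))
Q = 13970 (Q = 110*127 = 13970)
(43744 + Q)*(q(18, f) + 25040) = (43744 + 13970)*((-17117 - 163*18 + 105*36 + 18*36) + 25040) = 57714*((-17117 - 2934 + 3780 + 648) + 25040) = 57714*(-15623 + 25040) = 57714*9417 = 543492738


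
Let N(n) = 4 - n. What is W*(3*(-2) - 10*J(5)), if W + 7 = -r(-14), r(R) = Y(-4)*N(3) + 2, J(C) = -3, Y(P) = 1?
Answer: -240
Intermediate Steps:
r(R) = 3 (r(R) = 1*(4 - 1*3) + 2 = 1*(4 - 3) + 2 = 1*1 + 2 = 1 + 2 = 3)
W = -10 (W = -7 - 1*3 = -7 - 3 = -10)
W*(3*(-2) - 10*J(5)) = -10*(3*(-2) - 10*(-3)) = -10*(-6 + 30) = -10*24 = -240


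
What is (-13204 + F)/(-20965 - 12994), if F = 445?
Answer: 12759/33959 ≈ 0.37572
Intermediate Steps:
(-13204 + F)/(-20965 - 12994) = (-13204 + 445)/(-20965 - 12994) = -12759/(-33959) = -12759*(-1/33959) = 12759/33959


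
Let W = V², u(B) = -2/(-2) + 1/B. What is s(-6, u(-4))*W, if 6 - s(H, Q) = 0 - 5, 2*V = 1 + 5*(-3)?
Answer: 539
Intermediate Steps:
u(B) = 1 + 1/B (u(B) = -2*(-½) + 1/B = 1 + 1/B)
V = -7 (V = (1 + 5*(-3))/2 = (1 - 15)/2 = (½)*(-14) = -7)
s(H, Q) = 11 (s(H, Q) = 6 - (0 - 5) = 6 - 1*(-5) = 6 + 5 = 11)
W = 49 (W = (-7)² = 49)
s(-6, u(-4))*W = 11*49 = 539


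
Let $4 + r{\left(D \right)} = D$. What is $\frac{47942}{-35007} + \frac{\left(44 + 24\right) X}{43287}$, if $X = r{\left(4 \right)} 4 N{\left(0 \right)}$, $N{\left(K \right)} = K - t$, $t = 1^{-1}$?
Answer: $- \frac{47942}{35007} \approx -1.3695$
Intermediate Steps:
$r{\left(D \right)} = -4 + D$
$t = 1$
$N{\left(K \right)} = -1 + K$ ($N{\left(K \right)} = K - 1 = -1 + K$)
$X = 0$ ($X = \left(-4 + 4\right) 4 \left(-1 + 0\right) = 0 \cdot 4 \left(-1\right) = 0 \left(-1\right) = 0$)
$\frac{47942}{-35007} + \frac{\left(44 + 24\right) X}{43287} = \frac{47942}{-35007} + \frac{\left(44 + 24\right) 0}{43287} = 47942 \left(- \frac{1}{35007}\right) + 68 \cdot 0 \cdot \frac{1}{43287} = - \frac{47942}{35007} + 0 \cdot \frac{1}{43287} = - \frac{47942}{35007} + 0 = - \frac{47942}{35007}$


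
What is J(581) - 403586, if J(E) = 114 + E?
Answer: -402891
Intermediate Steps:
J(581) - 403586 = (114 + 581) - 403586 = 695 - 403586 = -402891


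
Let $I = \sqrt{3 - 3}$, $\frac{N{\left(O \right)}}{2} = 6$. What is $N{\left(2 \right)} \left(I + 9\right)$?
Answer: $108$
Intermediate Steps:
$N{\left(O \right)} = 12$ ($N{\left(O \right)} = 2 \cdot 6 = 12$)
$I = 0$ ($I = \sqrt{0} = 0$)
$N{\left(2 \right)} \left(I + 9\right) = 12 \left(0 + 9\right) = 12 \cdot 9 = 108$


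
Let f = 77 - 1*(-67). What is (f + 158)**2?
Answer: 91204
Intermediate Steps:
f = 144 (f = 77 + 67 = 144)
(f + 158)**2 = (144 + 158)**2 = 302**2 = 91204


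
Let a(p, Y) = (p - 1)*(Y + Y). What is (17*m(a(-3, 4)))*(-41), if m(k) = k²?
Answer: -713728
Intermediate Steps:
a(p, Y) = 2*Y*(-1 + p) (a(p, Y) = (-1 + p)*(2*Y) = 2*Y*(-1 + p))
(17*m(a(-3, 4)))*(-41) = (17*(2*4*(-1 - 3))²)*(-41) = (17*(2*4*(-4))²)*(-41) = (17*(-32)²)*(-41) = (17*1024)*(-41) = 17408*(-41) = -713728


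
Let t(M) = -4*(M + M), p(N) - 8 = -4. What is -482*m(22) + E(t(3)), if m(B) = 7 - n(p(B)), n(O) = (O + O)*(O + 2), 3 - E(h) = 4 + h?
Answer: 19785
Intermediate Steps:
p(N) = 4 (p(N) = 8 - 4 = 4)
t(M) = -8*M
E(h) = -1 - h (E(h) = 3 - (4 + h) = 3 + (-4 - h) = -1 - h)
n(O) = 2*O*(2 + O) (n(O) = (2*O)*(2 + O) = 2*O*(2 + O))
m(B) = -41 (m(B) = 7 - 2*4*(2 + 4) = 7 - 2*4*6 = 7 - 1*48 = 7 - 48 = -41)
-482*m(22) + E(t(3)) = -482*(-41) + (-1 - (-8)*3) = 19762 + (-1 - 1*(-24)) = 19762 + (-1 + 24) = 19762 + 23 = 19785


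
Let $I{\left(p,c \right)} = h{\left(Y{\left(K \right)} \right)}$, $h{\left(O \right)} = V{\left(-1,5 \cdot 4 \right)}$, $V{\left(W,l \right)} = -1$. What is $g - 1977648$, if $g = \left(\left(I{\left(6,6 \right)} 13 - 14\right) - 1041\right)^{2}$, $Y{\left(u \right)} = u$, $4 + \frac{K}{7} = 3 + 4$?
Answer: $-837024$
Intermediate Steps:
$K = 21$ ($K = -28 + 7 \left(3 + 4\right) = -28 + 7 \cdot 7 = -28 + 49 = 21$)
$h{\left(O \right)} = -1$
$I{\left(p,c \right)} = -1$
$g = 1140624$ ($g = \left(\left(\left(-1\right) 13 - 14\right) - 1041\right)^{2} = \left(\left(-13 - 14\right) - 1041\right)^{2} = \left(-27 - 1041\right)^{2} = \left(-1068\right)^{2} = 1140624$)
$g - 1977648 = 1140624 - 1977648 = -837024$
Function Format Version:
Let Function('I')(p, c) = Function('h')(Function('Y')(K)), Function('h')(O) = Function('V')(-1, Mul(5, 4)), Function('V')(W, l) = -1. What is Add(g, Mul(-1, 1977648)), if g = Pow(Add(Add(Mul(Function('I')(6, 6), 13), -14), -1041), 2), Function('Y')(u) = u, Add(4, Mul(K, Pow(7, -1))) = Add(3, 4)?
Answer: -837024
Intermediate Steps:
K = 21 (K = Add(-28, Mul(7, Add(3, 4))) = Add(-28, Mul(7, 7)) = Add(-28, 49) = 21)
Function('h')(O) = -1
Function('I')(p, c) = -1
g = 1140624 (g = Pow(Add(Add(Mul(-1, 13), -14), -1041), 2) = Pow(Add(Add(-13, -14), -1041), 2) = Pow(Add(-27, -1041), 2) = Pow(-1068, 2) = 1140624)
Add(g, Mul(-1, 1977648)) = Add(1140624, Mul(-1, 1977648)) = Add(1140624, -1977648) = -837024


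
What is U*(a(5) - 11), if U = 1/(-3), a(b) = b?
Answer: 2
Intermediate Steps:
U = -1/3 ≈ -0.33333
U*(a(5) - 11) = -(5 - 11)/3 = -1/3*(-6) = 2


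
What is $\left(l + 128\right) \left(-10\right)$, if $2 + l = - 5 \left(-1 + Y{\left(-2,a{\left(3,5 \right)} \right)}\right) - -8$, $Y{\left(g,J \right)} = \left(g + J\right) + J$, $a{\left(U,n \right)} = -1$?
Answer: $-1590$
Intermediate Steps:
$Y{\left(g,J \right)} = g + 2 J$ ($Y{\left(g,J \right)} = \left(J + g\right) + J = g + 2 J$)
$l = 31$ ($l = -2 - \left(-8 + 5 \left(-1 + \left(-2 + 2 \left(-1\right)\right)\right)\right) = -2 - \left(-8 + 5 \left(-1 - 4\right)\right) = -2 + \left(\left(-5\right) \left(-5\right) + 8\right) = -2 + \left(25 + 8\right) = -2 + 33 = 31$)
$\left(l + 128\right) \left(-10\right) = \left(31 + 128\right) \left(-10\right) = 159 \left(-10\right) = -1590$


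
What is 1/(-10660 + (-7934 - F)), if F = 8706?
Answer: -1/27300 ≈ -3.6630e-5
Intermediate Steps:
1/(-10660 + (-7934 - F)) = 1/(-10660 + (-7934 - 1*8706)) = 1/(-10660 + (-7934 - 8706)) = 1/(-10660 - 16640) = 1/(-27300) = -1/27300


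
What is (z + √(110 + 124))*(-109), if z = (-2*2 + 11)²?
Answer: -5341 - 327*√26 ≈ -7008.4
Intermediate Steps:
z = 49 (z = (-4 + 11)² = 7² = 49)
(z + √(110 + 124))*(-109) = (49 + √(110 + 124))*(-109) = (49 + √234)*(-109) = (49 + 3*√26)*(-109) = -5341 - 327*√26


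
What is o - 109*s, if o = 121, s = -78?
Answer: 8623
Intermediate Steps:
o - 109*s = 121 - 109*(-78) = 121 + 8502 = 8623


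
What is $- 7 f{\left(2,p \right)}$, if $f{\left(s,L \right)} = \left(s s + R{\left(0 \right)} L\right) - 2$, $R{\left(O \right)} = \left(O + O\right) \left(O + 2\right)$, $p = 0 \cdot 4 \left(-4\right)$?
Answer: $-14$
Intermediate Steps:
$p = 0$ ($p = 0 \left(-4\right) = 0$)
$R{\left(O \right)} = 2 O \left(2 + O\right)$
$f{\left(s,L \right)} = -2 + s^{2}$ ($f{\left(s,L \right)} = \left(s s + 2 \cdot 0 \left(2 + 0\right) L\right) - 2 = \left(s^{2} + 2 \cdot 0 \cdot 2 L\right) - 2 = \left(s^{2} + 0 L\right) - 2 = \left(s^{2} + 0\right) - 2 = s^{2} - 2 = -2 + s^{2}$)
$- 7 f{\left(2,p \right)} = - 7 \left(-2 + 2^{2}\right) = - 7 \left(-2 + 4\right) = \left(-7\right) 2 = -14$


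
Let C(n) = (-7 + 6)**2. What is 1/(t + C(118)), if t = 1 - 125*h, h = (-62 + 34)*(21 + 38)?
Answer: 1/206502 ≈ 4.8426e-6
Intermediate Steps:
h = -1652 (h = -28*59 = -1652)
C(n) = 1 (C(n) = (-1)**2 = 1)
t = 206501 (t = 1 - 125*(-1652) = 1 + 206500 = 206501)
1/(t + C(118)) = 1/(206501 + 1) = 1/206502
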